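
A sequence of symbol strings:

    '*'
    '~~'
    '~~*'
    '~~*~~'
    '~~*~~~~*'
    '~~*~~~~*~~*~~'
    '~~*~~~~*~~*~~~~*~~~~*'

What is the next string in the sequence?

~~*~~~~*~~*~~~~*~~~~*~~*~~~~*~~*~~

This is a Fibonacci-style word recurrence s(k) = s(k−1)·s(k−2): e.g. ~~·* = ~~*.
Continuing: ~~*~~~~*~~*~~~~*~~~~* · ~~*~~~~*~~*~~ gives term 8.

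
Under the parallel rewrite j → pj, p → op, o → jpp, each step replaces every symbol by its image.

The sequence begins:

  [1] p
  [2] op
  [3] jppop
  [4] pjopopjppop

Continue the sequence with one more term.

oppjjppopjppoppjopopjppop

Apply φ to pjopopjppop symbol by symbol: p→op, j→pj, o→jpp, p→op, o→jpp, p→op, j→pj, p→op, p→op, o→jpp, p→op; joined: op pj jpp op jpp op pj op op jpp op.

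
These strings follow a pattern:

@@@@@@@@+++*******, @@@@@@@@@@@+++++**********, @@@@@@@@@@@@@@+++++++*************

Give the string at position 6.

The n-th term is 3n+2 @'s then 2n-1 +'s then 3n+1 *'s, where the shown terms are n = 2, 3, 4.
Setting n = 7 gives 23, 13, 22 characters in each block.

@@@@@@@@@@@@@@@@@@@@@@@+++++++++++++**********************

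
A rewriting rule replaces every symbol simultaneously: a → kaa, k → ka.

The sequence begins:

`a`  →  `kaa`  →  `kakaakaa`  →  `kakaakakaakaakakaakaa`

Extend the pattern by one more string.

φ(kakaakakaakaakakaakaa) expands symbol-by-symbol to ka kaa ka kaa kaa ka kaa ka kaa kaa ka kaa kaa ka kaa ka kaa kaa ka kaa kaa; joining the 21 pieces gives the next term.

kakaakakaakaakakaakakaakaakakaakaakakaakakaakaakakaakaa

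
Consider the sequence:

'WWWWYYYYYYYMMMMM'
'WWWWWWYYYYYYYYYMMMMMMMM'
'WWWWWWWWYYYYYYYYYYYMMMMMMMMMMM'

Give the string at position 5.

Term n consists of 2n W's, followed by 2n+3 Y's, followed by 3n-1 M's, where the shown terms are n = 2, 3, 4.
For term 5, n = 6, so the run lengths are 12, 15, 17.

WWWWWWWWWWWWYYYYYYYYYYYYYYYMMMMMMMMMMMMMMMMM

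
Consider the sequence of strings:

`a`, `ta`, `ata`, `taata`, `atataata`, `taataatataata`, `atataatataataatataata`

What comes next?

Each term (from the third on) is the two preceding terms concatenated in order: term 3 = a·ta = ata.
The next term joins taataatataata and atataatataataatataata.

taataatataataatataatataataatataata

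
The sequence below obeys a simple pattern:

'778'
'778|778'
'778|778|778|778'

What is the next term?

Every step duplicates the string with '|' between the halves.
Doubling 778|778|778|778 with '|' between the halves:

778|778|778|778|778|778|778|778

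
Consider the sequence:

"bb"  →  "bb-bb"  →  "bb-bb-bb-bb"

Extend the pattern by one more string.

bb-bb-bb-bb-bb-bb-bb-bb

Each string is two copies of the previous one joined by '-'.
One more doubling of bb-bb-bb-bb gives the answer.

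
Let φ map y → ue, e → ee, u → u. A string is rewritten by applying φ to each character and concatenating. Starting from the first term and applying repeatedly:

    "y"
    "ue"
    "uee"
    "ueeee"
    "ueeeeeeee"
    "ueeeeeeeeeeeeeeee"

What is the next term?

ueeeeeeeeeeeeeeeeeeeeeeeeeeeeeeee

φ(ueeeeeeeeeeeeeeee) expands symbol-by-symbol to u ee ee ee ee ee ee ee ee ee ee ee ee ee ee ee ee; joining the 17 pieces gives the next term.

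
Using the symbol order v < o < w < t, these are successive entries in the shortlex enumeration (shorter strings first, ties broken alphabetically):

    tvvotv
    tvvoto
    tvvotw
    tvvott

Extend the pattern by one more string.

tvvwvv

The successor of tvvott increments the rightmost position that isn't already t and resets every position after it to v.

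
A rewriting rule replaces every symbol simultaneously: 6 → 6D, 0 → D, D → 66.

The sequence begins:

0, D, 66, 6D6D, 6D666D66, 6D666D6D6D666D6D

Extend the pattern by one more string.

6D666D6D6D666D666D666D6D6D666D66

Replace each of the 16 characters of 6D666D6D6D666D6D in place — 6D 66 6D 6D 6D 66 6D 66 6D 66 6D 6D 6D 66 6D 66 — and concatenate.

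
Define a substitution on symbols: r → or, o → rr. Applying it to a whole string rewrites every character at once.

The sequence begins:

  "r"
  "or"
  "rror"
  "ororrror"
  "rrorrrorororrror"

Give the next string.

ororrrorororrrorrrorrrorororrror

φ(rrorrrorororrror) expands symbol-by-symbol to or or rr or or or rr or rr or rr or or or rr or; joining the 16 pieces gives the next term.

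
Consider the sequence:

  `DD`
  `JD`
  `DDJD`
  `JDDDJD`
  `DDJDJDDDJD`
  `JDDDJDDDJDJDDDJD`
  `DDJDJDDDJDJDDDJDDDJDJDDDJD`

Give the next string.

JDDDJDDDJDJDDDJDDDJDJDDDJDJDDDJDDDJDJDDDJD

This is a Fibonacci-style word recurrence s(k) = s(k−2)·s(k−1): e.g. DD·JD = DDJD.
The next term joins JDDDJDDDJDJDDDJD and DDJDJDDDJDJDDDJDDDJDJDDDJD.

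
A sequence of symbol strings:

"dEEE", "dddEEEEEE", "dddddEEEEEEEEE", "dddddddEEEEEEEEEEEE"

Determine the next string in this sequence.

Each string has the form d^{2n-1} E^{3n} (n = 1, 2, …).
Setting n = 5 gives 9, 15 characters in each block.

dddddddddEEEEEEEEEEEEEEE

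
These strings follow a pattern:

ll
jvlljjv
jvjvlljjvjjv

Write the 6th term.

jvjvjvjvjvlljjvjjvjjvjjvjjv

s(k+1) = jv·s(k)·jjv, so each term gains jv as a prefix and jjv as a suffix.
From jvjvlljjvjjv, 3 further steps: jvjvlljjvjjv → jvjvjvlljjvjjvjjv → jvjvjvjvlljjvjjvjjvjjv → (answer).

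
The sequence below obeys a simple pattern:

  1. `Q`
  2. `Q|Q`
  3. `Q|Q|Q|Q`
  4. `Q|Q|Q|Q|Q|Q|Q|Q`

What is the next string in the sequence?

s(k+1) = s(k)·|·s(k) — each term doubles the last with '|' between the halves.
One more doubling of Q|Q|Q|Q|Q|Q|Q|Q gives the answer.

Q|Q|Q|Q|Q|Q|Q|Q|Q|Q|Q|Q|Q|Q|Q|Q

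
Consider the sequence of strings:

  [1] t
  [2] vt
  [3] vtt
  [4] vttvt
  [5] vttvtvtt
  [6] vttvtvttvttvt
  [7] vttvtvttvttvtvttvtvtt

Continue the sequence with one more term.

vttvtvttvttvtvttvtvttvttvtvttvttvt

Each term (from the third on) is the previous term followed by the one before it: term 3 = vt·t = vtt.
So term 8 is vttvtvttvttvtvttvtvtt·vttvtvttvttvt.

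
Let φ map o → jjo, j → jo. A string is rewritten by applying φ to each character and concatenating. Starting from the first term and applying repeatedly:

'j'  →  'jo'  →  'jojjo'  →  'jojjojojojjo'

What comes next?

Expanding jojjojojojjo: j→jo, o→jjo, j→jo, j→jo, o→jjo, j→jo, o→jjo, j→jo, o→jjo, j→jo, j→jo, o→jjo. Concatenated: jo jjo jo jo jjo jo jjo jo jjo jo jo jjo.

jojjojojojjojojjojojjojojojjo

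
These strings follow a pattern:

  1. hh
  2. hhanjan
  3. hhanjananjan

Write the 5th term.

Every step adds anjan to the end: s(k+1) = s(k)·anjan.
From hhanjananjan, 2 further steps: hhanjananjan → hhanjananjananjan → (answer).

hhanjananjananjananjan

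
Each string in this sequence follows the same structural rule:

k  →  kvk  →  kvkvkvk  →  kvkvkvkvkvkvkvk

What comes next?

Each string is two copies of the previous one joined by 'v'.
Doubling kvkvkvkvkvkvkvk with 'v' between the halves:

kvkvkvkvkvkvkvkvkvkvkvkvkvkvkvk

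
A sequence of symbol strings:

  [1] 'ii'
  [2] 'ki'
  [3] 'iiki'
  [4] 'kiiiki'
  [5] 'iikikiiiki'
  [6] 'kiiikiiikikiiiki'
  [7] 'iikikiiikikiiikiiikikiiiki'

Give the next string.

kiiikiiikikiiikiiikikiiikikiiikiiikikiiiki

This is a Fibonacci-style word recurrence s(k) = s(k−2)·s(k−1): e.g. ii·ki = iiki.
Continuing: kiiikiiikikiiiki · iikikiiikikiiikiiikikiiiki gives term 8.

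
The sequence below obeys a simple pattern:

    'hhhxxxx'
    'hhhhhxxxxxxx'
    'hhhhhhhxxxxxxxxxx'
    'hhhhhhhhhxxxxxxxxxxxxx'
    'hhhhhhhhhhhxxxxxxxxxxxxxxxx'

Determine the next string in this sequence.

hhhhhhhhhhhhhxxxxxxxxxxxxxxxxxxx

Reading off run lengths: h runs 3, 5, 7, 9, 11; x runs 4, 7, 10, 13, 16 — each is linear in n (n = 1, 2, …).
Setting n = 6 gives 13, 19 characters in each block.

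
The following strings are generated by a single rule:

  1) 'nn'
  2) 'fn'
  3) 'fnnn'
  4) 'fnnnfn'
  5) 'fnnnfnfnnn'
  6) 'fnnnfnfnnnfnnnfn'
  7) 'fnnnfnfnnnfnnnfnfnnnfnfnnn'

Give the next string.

fnnnfnfnnnfnnnfnfnnnfnfnnnfnnnfnfnnnfnnnfn

Each term (from the third on) is the previous term followed by the one before it: term 3 = fn·nn = fnnn.
Continuing: fnnnfnfnnnfnnnfnfnnnfnfnnn · fnnnfnfnnnfnnnfn gives term 8.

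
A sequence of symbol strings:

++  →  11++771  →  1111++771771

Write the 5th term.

Each term wraps the previous one in 11 on the left and 771 on the right.
From 1111++771771, 2 further steps: 1111++771771 → 111111++771771771 → (answer).

11111111++771771771771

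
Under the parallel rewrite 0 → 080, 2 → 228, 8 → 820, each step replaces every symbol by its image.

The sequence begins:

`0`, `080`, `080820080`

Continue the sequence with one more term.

Rewriting each symbol of 080820080: 0→080, 8→820, 0→080, 8→820, 2→228, 0→080, 0→080, 8→820, 0→080, which concatenates to 080 820 080 820 228 080 080 820 080.

080820080820228080080820080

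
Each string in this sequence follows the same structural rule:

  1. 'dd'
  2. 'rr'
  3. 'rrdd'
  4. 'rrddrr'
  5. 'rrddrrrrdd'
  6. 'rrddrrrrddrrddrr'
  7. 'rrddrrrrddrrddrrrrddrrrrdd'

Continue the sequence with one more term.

This is a Fibonacci-style word recurrence s(k) = s(k−1)·s(k−2): e.g. rr·dd = rrdd.
Continuing: rrddrrrrddrrddrrrrddrrrrdd · rrddrrrrddrrddrr gives term 8.

rrddrrrrddrrddrrrrddrrrrddrrddrrrrddrrddrr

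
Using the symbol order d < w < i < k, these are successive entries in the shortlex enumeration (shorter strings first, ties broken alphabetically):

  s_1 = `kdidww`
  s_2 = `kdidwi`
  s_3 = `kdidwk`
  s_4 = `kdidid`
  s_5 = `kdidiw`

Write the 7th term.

Continuing the enumeration 2 steps past kdidiw: kdidiw → kdidii → (answer).

kdidik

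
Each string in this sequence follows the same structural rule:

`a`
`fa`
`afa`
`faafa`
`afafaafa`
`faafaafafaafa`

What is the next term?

From term 3 onward, concatenate the second-to-last term with the last: a·fa = afa, fa·afa = faafa, …
So term 7 is afafaafa·faafaafafaafa.

afafaafafaafaafafaafa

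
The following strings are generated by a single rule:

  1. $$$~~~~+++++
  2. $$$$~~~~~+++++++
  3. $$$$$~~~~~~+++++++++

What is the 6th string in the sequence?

$$$$$$$$~~~~~~~~~+++++++++++++++

Term n consists of n $'s, followed by n+1 ~'s, followed by 2n-1 +'s, where the shown terms are n = 3, 4, 5.
For term 6, n = 8, so the run lengths are 8, 9, 15.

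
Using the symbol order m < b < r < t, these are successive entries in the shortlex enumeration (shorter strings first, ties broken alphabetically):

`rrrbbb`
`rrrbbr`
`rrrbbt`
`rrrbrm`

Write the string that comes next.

rrrbrb

Find the rightmost character of rrrbrm below t, bump it to the next letter, and reset everything to its right to m.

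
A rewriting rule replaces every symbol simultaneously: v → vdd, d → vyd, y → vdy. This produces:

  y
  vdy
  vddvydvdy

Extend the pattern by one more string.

Expanding vddvydvdy: v→vdd, d→vyd, d→vyd, v→vdd, y→vdy, d→vyd, v→vdd, d→vyd, y→vdy. Concatenated: vdd vyd vyd vdd vdy vyd vdd vyd vdy.

vddvydvydvddvdyvydvddvydvdy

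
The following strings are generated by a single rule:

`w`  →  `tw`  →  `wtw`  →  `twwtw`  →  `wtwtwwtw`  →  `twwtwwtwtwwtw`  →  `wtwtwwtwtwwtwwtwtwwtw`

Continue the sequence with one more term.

Each term (from the third on) is the two preceding terms concatenated in order: term 3 = w·tw = wtw.
The next term joins twwtwwtwtwwtw and wtwtwwtwtwwtwwtwtwwtw.

twwtwwtwtwwtwwtwtwwtwtwwtwwtwtwwtw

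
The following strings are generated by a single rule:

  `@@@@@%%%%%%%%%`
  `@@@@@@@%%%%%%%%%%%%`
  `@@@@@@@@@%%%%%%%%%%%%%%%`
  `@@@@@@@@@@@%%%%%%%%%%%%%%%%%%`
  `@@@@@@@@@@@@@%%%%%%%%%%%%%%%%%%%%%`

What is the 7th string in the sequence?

Term n consists of 2n-1 @'s, followed by 3n %'s, where the shown terms are n = 3, 4, 5, 6, 7.
Setting n = 9 gives 17, 27 characters in each block.

@@@@@@@@@@@@@@@@@%%%%%%%%%%%%%%%%%%%%%%%%%%%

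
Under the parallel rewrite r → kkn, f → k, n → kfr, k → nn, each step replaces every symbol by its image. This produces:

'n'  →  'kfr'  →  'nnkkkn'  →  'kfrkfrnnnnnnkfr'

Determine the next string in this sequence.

nnkkknnnkkknkfrkfrkfrkfrkfrkfrnnkkkn

φ(kfrkfrnnnnnnkfr) expands symbol-by-symbol to nn k kkn nn k kkn kfr kfr kfr kfr kfr kfr nn k kkn; joining the 15 pieces gives the next term.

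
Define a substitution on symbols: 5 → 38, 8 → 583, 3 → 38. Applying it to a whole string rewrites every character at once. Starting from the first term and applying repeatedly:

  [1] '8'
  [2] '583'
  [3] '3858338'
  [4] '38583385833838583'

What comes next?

Applying the rule to each of the 17 symbols of 38583385833838583 gives the pieces 38 583 38 583 38 38 583 38 583 38 38 583 38 583 38 583 38, which concatenate to the answer.

38583385833838583385833838583385833858338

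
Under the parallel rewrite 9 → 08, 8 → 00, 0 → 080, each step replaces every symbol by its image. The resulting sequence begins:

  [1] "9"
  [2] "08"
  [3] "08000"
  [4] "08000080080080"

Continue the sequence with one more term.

08000080080080080000800800008008000080

Replace each of the 14 characters of 08000080080080 in place — 080 00 080 080 080 080 00 080 080 00 080 080 00 080 — and concatenate.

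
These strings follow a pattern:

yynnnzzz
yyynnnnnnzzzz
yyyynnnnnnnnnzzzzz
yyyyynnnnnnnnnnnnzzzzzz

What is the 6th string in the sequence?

Each string has the form y^{n+1} n^{3n} z^{n+2} (n = 1, 2, …).
At n = 6 the blocks have lengths 7, 18, 8.

yyyyyyynnnnnnnnnnnnnnnnnnzzzzzzzz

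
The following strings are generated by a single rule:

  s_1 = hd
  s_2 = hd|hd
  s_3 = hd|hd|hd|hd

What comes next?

s(k+1) = s(k)·|·s(k) — each term doubles the last with '|' between the halves.
One more doubling of hd|hd|hd|hd gives the answer.

hd|hd|hd|hd|hd|hd|hd|hd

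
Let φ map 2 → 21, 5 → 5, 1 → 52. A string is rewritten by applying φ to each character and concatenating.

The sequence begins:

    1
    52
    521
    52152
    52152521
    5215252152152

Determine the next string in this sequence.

Replace each of the 13 characters of 5215252152152 in place — 5 21 52 5 21 5 21 52 5 21 52 5 21 — and concatenate.

521525215215252152521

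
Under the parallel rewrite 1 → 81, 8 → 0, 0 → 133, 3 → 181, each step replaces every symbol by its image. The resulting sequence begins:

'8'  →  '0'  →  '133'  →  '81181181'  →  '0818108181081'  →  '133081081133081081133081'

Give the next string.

811811811330811330818118118113308113308181181181133081

Applying the rule to each of the 24 symbols of 133081081133081081133081 gives the pieces 81 181 181 133 0 81 133 0 81 81 181 181 133 0 81 133 0 81 81 181 181 133 0 81, which concatenate to the answer.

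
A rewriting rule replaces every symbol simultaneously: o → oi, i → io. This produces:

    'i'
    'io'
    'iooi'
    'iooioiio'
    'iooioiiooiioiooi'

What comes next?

Applying the rule to each of the 16 symbols of iooioiiooiioiooi gives the pieces io oi oi io oi io io oi oi io io oi io oi oi io, which concatenate to the answer.

iooioiiooiioiooioiioiooiiooioiio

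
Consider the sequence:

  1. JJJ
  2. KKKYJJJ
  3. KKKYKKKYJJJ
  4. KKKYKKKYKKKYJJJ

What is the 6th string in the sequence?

Each term is the previous one with KKKY prepended.
From KKKYKKKYKKKYJJJ, 2 further steps: KKKYKKKYKKKYJJJ → KKKYKKKYKKKYKKKYJJJ → (answer).

KKKYKKKYKKKYKKKYKKKYJJJ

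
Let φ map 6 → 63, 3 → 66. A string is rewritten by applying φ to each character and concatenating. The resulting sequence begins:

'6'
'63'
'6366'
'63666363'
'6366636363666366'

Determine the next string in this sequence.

Applying the rule to each of the 16 symbols of 6366636363666366 gives the pieces 63 66 63 63 63 66 63 66 63 66 63 63 63 66 63 63, which concatenate to the answer.

63666363636663666366636363666363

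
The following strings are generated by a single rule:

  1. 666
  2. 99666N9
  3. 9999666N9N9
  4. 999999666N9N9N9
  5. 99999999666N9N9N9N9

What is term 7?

Every step adds 99 to the front and N9 to the end of the previous string.
From 99999999666N9N9N9N9, 2 further steps: 99999999666N9N9N9N9 → 9999999999666N9N9N9N9N9 → (answer).

999999999999666N9N9N9N9N9N9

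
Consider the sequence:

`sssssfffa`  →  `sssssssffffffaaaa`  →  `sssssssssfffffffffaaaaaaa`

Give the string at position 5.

Term n consists of 2n+3 s's, followed by 3n f's, followed by 3n-2 a's (n = 1, 2, …).
For term 5, n = 5, so the run lengths are 13, 15, 13.

sssssssssssssfffffffffffffffaaaaaaaaaaaaa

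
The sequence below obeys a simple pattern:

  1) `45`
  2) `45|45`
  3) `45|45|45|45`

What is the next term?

s(k+1) = s(k)·|·s(k) — each term doubles the last with '|' between the halves.
One more doubling of 45|45|45|45 gives the answer.

45|45|45|45|45|45|45|45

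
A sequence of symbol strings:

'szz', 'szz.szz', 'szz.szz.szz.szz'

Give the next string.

Each string is two copies of the previous one joined by '.'.
Doubling szz.szz.szz.szz with '.' between the halves:

szz.szz.szz.szz.szz.szz.szz.szz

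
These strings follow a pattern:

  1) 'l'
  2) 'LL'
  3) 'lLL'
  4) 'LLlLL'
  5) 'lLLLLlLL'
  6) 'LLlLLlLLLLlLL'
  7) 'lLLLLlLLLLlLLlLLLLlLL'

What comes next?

LLlLLlLLLLlLLlLLLLlLLLLlLLlLLLLlLL

This is a Fibonacci-style word recurrence s(k) = s(k−2)·s(k−1): e.g. l·LL = lLL.
Continuing: LLlLLlLLLLlLL · lLLLLlLLLLlLLlLLLLlLL gives term 8.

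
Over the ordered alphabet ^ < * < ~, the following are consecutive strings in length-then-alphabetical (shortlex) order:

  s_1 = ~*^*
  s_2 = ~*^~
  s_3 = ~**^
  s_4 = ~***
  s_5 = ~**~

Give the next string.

~*~^

Find the rightmost character of ~**~ below ~, bump it to the next letter, and reset everything to its right to ^.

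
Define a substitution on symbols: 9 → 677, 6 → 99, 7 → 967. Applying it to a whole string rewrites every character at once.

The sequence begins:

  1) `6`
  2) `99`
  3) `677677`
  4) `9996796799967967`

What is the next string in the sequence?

Replace each of the 16 characters of 9996796799967967 in place — 677 677 677 99 967 677 99 967 677 677 677 99 967 677 99 967 — and concatenate.

67767767799967677999676776776779996767799967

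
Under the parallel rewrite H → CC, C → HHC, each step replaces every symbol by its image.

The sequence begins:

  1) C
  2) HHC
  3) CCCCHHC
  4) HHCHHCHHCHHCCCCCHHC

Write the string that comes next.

CCCCHHCCCCCHHCCCCCHHCCCCCHHCHHCHHCHHCHHCCCCCHHC

Applying the rule to each of the 19 symbols of HHCHHCHHCHHCCCCCHHC gives the pieces CC CC HHC CC CC HHC CC CC HHC CC CC HHC HHC HHC HHC HHC CC CC HHC, which concatenate to the answer.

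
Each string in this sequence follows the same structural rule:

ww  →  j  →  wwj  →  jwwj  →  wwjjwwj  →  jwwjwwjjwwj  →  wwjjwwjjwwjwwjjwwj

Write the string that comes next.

jwwjwwjjwwjwwjjwwjjwwjwwjjwwj

This is a Fibonacci-style word recurrence s(k) = s(k−2)·s(k−1): e.g. ww·j = wwj.
So term 8 is jwwjwwjjwwj·wwjjwwjjwwjwwjjwwj.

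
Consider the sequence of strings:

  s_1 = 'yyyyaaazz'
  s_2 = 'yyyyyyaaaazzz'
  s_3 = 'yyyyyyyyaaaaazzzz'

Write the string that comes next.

Term n consists of 2n y's, followed by n+1 a's, followed by n z's, where the shown terms are n = 2, 3, 4.
At n = 5 the blocks have lengths 10, 6, 5.

yyyyyyyyyyaaaaaazzzzz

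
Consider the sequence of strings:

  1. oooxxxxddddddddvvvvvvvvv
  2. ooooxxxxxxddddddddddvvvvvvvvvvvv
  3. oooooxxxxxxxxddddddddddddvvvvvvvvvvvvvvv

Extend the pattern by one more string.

ooooooxxxxxxxxxxddddddddddddddvvvvvvvvvvvvvvvvvv

Each string has the form o^{n} x^{2n-2} d^{2n+2} v^{3n}, where the shown terms are n = 3, 4, 5.
At n = 6 the blocks have lengths 6, 10, 14, 18.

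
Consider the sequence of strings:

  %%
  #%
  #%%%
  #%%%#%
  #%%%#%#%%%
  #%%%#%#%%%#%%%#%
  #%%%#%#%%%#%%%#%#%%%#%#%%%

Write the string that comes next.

From term 3 onward, concatenate the last term with the second-to-last: #%·%% = #%%%, #%%%·#% = #%%%#%, …
Continuing: #%%%#%#%%%#%%%#%#%%%#%#%%% · #%%%#%#%%%#%%%#% gives term 8.

#%%%#%#%%%#%%%#%#%%%#%#%%%#%%%#%#%%%#%%%#%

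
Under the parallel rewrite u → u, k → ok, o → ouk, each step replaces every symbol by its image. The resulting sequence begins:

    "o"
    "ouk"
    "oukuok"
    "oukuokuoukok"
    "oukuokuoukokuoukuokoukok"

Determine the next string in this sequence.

Rewriting the 24 symbols of oukuokuoukokuoukuokoukok one by one yields ouk u ok u ouk ok u ouk u ok ouk ok u ouk u ok u ouk ok ouk u ok ouk ok; concatenated:

oukuokuoukokuoukuokoukokuoukuokuoukokoukuokoukok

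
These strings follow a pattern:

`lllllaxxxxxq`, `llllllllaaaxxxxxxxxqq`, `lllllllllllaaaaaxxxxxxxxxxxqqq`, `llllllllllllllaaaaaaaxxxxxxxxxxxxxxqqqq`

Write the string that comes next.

lllllllllllllllllaaaaaaaaaxxxxxxxxxxxxxxxxxqqqqq

The n-th term is 3n+2 l's then 2n-1 a's then 3n+2 x's then n q's (n = 1, 2, …).
At n = 5 the blocks have lengths 17, 9, 17, 5.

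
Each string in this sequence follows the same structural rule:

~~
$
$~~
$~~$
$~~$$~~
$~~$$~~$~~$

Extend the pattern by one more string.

Each term (from the third on) is the previous term followed by the one before it: term 3 = $·~~ = $~~.
So term 7 is $~~$$~~$~~$·$~~$$~~.

$~~$$~~$~~$$~~$$~~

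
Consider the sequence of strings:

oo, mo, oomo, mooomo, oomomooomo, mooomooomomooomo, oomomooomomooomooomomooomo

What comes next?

mooomooomomooomooomomooomomooomooomomooomo

This is a Fibonacci-style word recurrence s(k) = s(k−2)·s(k−1): e.g. oo·mo = oomo.
The next term joins mooomooomomooomo and oomomooomomooomooomomooomo.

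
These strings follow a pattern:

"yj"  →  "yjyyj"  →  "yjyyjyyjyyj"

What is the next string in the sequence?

Every step duplicates the string with 'y' between the halves.
One more doubling of yjyyjyyjyyj gives the answer.

yjyyjyyjyyjyyjyyjyyjyyj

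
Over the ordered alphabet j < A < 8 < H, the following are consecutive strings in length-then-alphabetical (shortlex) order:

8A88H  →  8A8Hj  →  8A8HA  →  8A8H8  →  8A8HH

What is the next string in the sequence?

8AHjj

The successor of 8A8HH increments the rightmost position that isn't already H and resets every position after it to j.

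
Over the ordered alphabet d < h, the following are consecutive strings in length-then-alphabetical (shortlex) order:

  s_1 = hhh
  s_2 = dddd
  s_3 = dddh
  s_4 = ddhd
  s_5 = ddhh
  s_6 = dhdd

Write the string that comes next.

dhdh

Treat dhdd as a base-2 numeral over the given alphabet and add one, carrying through any trailing h's.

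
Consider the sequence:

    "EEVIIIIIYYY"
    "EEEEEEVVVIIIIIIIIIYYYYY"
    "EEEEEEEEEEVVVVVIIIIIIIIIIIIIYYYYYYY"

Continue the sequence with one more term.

EEEEEEEEEEEEEEVVVVVVVIIIIIIIIIIIIIIIIIYYYYYYYYY

Term n consists of 4n-2 E's, followed by 2n-1 V's, followed by 4n+1 I's, followed by 2n+1 Y's (n = 1, 2, …).
Setting n = 4 gives 14, 7, 17, 9 characters in each block.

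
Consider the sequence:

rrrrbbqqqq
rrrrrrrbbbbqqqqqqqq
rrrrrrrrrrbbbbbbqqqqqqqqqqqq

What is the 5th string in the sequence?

The n-th term is 3n+1 r's then 2n b's then 4n q's (n = 1, 2, …).
For term 5, n = 5, so the run lengths are 16, 10, 20.

rrrrrrrrrrrrrrrrbbbbbbbbbbqqqqqqqqqqqqqqqqqqqq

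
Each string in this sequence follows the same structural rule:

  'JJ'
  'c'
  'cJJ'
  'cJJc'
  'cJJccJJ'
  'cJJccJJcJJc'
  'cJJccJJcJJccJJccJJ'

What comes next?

Each term (from the third on) is the previous term followed by the one before it: term 3 = c·JJ = cJJ.
Continuing: cJJccJJcJJccJJccJJ · cJJccJJcJJc gives term 8.

cJJccJJcJJccJJccJJcJJccJJcJJc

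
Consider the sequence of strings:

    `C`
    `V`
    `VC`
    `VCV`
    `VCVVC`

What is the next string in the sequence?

Each term (from the third on) is the previous term followed by the one before it: term 3 = V·C = VC.
So term 6 is VCVVC·VCV.

VCVVCVCV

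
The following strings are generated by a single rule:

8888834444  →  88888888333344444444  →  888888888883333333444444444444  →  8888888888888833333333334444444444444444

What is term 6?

Reading off run lengths: 8 runs 5, 8, 11, 14; 3 runs 1, 4, 7, 10; 4 runs 4, 8, 12, 16 — each is linear in n (n = 1, 2, …).
At n = 6 the blocks have lengths 20, 16, 24.

888888888888888888883333333333333333444444444444444444444444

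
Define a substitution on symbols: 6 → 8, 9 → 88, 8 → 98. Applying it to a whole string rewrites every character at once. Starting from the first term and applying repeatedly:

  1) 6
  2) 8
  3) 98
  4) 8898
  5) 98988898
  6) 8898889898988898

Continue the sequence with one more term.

φ(8898889898988898) expands symbol-by-symbol to 98 98 88 98 98 98 88 98 88 98 88 98 98 98 88 98; joining the 16 pieces gives the next term.

98988898989888988898889898988898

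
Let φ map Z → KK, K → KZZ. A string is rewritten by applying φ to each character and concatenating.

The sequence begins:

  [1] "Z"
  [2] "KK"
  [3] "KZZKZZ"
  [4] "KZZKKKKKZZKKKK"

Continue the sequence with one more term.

KZZKKKKKZZKZZKZZKZZKZZKKKKKZZKZZKZZKZZ

Replace each of the 14 characters of KZZKKKKKZZKKKK in place — KZZ KK KK KZZ KZZ KZZ KZZ KZZ KK KK KZZ KZZ KZZ KZZ — and concatenate.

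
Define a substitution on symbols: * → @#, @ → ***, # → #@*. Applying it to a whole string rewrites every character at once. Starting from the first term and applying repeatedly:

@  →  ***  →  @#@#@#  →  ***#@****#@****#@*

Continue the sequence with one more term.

Rewriting the 18 symbols of ***#@****#@****#@* one by one yields @# @# @# #@* *** @# @# @# @# #@* *** @# @# @# @# #@* *** @#; concatenated:

@#@#@##@****@#@#@#@##@****@#@#@#@##@****@#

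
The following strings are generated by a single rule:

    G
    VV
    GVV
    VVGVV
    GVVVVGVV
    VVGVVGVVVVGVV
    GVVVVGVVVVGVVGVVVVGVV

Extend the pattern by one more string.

VVGVVGVVVVGVVGVVVVGVVVVGVVGVVVVGVV

From term 3 onward, concatenate the second-to-last term with the last: G·VV = GVV, VV·GVV = VVGVV, …
Continuing: VVGVVGVVVVGVV · GVVVVGVVVVGVVGVVVVGVV gives term 8.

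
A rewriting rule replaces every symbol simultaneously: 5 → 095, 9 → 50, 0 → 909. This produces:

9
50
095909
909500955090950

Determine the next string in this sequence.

5090950095909909500950959095090950095909

φ(909500955090950) expands symbol-by-symbol to 50 909 50 095 909 909 50 095 095 909 50 909 50 095 909; joining the 15 pieces gives the next term.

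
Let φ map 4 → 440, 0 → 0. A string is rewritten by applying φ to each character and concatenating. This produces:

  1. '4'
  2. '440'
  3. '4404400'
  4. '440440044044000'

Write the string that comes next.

4404400440440004404400440440000

Applying the rule to each of the 15 symbols of 440440044044000 gives the pieces 440 440 0 440 440 0 0 440 440 0 440 440 0 0 0, which concatenate to the answer.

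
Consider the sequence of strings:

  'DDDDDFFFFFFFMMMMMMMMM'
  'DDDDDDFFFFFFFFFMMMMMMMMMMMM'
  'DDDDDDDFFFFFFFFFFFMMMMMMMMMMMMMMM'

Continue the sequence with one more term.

Each string has the form D^{n+2} F^{2n+1} M^{3n}, where the shown terms are n = 3, 4, 5.
Setting n = 6 gives 8, 13, 18 characters in each block.

DDDDDDDDFFFFFFFFFFFFFMMMMMMMMMMMMMMMMMM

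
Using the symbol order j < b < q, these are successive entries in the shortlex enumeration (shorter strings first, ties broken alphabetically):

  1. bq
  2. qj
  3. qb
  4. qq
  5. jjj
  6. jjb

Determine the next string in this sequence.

jjq

Find the rightmost character of jjb below q, bump it to the next letter, and reset everything to its right to j.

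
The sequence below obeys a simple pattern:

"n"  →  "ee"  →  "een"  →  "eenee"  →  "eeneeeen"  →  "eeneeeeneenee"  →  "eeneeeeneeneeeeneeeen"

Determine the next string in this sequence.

eeneeeeneeneeeeneeeeneeneeeeneenee

From term 3 onward, concatenate the last term with the second-to-last: ee·n = een, een·ee = eenee, …
Continuing: eeneeeeneeneeeeneeeen · eeneeeeneenee gives term 8.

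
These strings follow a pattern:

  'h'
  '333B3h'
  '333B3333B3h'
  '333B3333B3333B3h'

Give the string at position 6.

333B3333B3333B3333B3333B3h

Every step adds 333B3 at the front: s(k+1) = 333B3·s(k).
From 333B3333B3333B3h, 2 further steps: 333B3333B3333B3h → 333B3333B3333B3333B3h → (answer).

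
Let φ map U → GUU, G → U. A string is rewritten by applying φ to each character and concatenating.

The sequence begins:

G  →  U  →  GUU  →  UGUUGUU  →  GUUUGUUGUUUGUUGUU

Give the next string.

Rewriting the 17 symbols of GUUUGUUGUUUGUUGUU one by one yields U GUU GUU GUU U GUU GUU U GUU GUU GUU U GUU GUU U GUU GUU; concatenated:

UGUUGUUGUUUGUUGUUUGUUGUUGUUUGUUGUUUGUUGUU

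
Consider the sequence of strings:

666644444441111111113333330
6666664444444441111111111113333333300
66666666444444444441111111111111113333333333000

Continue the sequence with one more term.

666666666644444444444441111111111111111113333333333330000

Reading off run lengths: 6 runs 4, 6, 8; 4 runs 7, 9, 11; 1 runs 9, 12, 15; 3 runs 6, 8, 10; 0 runs 1, 2, 3 — each is linear in n, where the shown terms are n = 3, 4, 5.
Setting n = 6 gives 10, 13, 18, 12, 4 characters in each block.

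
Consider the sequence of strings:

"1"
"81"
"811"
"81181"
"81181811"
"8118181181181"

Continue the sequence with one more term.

Each term (from the third on) is the previous term followed by the one before it: term 3 = 81·1 = 811.
The next term joins 8118181181181 and 81181811.

811818118118181181811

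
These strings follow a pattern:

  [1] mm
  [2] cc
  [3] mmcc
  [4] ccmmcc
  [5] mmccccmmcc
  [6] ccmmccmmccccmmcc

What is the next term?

mmccccmmccccmmccmmccccmmcc

This is a Fibonacci-style word recurrence s(k) = s(k−2)·s(k−1): e.g. mm·cc = mmcc.
The next term joins mmccccmmcc and ccmmccmmccccmmcc.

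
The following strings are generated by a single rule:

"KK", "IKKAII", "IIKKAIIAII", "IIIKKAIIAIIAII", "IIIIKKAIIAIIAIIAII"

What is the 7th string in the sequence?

s(k+1) = I·s(k)·AII, so each term gains I as a prefix and AII as a suffix.
From IIIIKKAIIAIIAIIAII, 2 further steps: IIIIKKAIIAIIAIIAII → IIIIIKKAIIAIIAIIAIIAII → (answer).

IIIIIIKKAIIAIIAIIAIIAIIAII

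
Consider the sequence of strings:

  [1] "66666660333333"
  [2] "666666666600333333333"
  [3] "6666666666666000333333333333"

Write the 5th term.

Term n consists of 3n+1 6's, followed by n-1 0's, followed by 3n 3's, where the shown terms are n = 2, 3, 4.
For term 5, n = 6, so the run lengths are 19, 5, 18.

666666666666666666600000333333333333333333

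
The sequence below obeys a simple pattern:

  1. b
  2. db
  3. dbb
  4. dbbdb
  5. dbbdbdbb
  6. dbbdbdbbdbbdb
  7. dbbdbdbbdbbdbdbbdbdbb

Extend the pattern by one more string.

From term 3 onward, concatenate the last term with the second-to-last: db·b = dbb, dbb·db = dbbdb, …
The next term joins dbbdbdbbdbbdbdbbdbdbb and dbbdbdbbdbbdb.

dbbdbdbbdbbdbdbbdbdbbdbbdbdbbdbbdb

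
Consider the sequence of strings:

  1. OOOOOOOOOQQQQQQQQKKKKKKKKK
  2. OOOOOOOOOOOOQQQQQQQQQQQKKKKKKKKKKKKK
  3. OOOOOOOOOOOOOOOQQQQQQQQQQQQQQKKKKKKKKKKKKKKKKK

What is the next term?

OOOOOOOOOOOOOOOOOOQQQQQQQQQQQQQQQQQKKKKKKKKKKKKKKKKKKKKK

Each string has the form O^{3n+3} Q^{3n+2} K^{4n+1}, where the shown terms are n = 2, 3, 4.
For the next term, n = 5, so the run lengths are 18, 17, 21.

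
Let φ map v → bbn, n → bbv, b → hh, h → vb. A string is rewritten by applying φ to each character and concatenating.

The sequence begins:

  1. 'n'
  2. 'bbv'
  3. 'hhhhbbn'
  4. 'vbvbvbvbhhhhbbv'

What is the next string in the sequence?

bbnhhbbnhhbbnhhbbnhhvbvbvbvbhhhhbbn

Replace each of the 15 characters of vbvbvbvbhhhhbbv in place — bbn hh bbn hh bbn hh bbn hh vb vb vb vb hh hh bbn — and concatenate.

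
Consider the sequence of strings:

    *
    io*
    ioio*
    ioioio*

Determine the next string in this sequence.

Each term is the previous one with io prepended.
Applying this once more to ioioio*:

ioioioio*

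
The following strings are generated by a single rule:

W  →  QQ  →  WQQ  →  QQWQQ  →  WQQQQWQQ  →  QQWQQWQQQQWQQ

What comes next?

WQQQQWQQQQWQQWQQQQWQQ

From term 3 onward, concatenate the second-to-last term with the last: W·QQ = WQQ, QQ·WQQ = QQWQQ, …
Continuing: WQQQQWQQ · QQWQQWQQQQWQQ gives term 7.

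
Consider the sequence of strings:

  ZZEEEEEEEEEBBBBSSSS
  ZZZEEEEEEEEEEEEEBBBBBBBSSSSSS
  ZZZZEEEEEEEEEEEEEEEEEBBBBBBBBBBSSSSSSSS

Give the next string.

ZZZZZEEEEEEEEEEEEEEEEEEEEEBBBBBBBBBBBBBSSSSSSSSSS

Term n consists of n Z's, followed by 4n+1 E's, followed by 3n-2 B's, followed by 2n S's, where the shown terms are n = 2, 3, 4.
At n = 5 the blocks have lengths 5, 21, 13, 10.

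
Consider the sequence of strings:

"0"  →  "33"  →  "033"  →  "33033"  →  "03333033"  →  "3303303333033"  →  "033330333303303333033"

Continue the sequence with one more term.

3303303333033033330333303303333033

Each term (from the third on) is the two preceding terms concatenated in order: term 3 = 0·33 = 033.
Continuing: 3303303333033 · 033330333303303333033 gives term 8.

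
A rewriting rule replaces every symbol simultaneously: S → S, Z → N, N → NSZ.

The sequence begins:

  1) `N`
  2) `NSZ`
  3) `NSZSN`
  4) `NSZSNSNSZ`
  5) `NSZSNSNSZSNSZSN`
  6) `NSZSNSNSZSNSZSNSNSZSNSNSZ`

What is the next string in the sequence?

φ(NSZSNSNSZSNSZSNSNSZSNSNSZ) expands symbol-by-symbol to NSZ S N S NSZ S NSZ S N S NSZ S N S NSZ S NSZ S N S NSZ S NSZ S N; joining the 25 pieces gives the next term.

NSZSNSNSZSNSZSNSNSZSNSNSZSNSZSNSNSZSNSZSN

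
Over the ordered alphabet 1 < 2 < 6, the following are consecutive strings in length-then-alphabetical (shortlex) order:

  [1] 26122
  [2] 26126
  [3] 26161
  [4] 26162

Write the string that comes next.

Treat 26162 as a base-3 numeral over the given alphabet and add one, carrying through any trailing 6's.

26166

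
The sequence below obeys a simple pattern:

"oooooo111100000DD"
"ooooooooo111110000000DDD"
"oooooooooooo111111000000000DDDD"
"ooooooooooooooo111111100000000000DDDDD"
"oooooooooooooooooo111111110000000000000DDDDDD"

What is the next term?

Reading off run lengths: o runs 6, 9, 12, 15, 18; 1 runs 4, 5, 6, 7, 8; 0 runs 5, 7, 9, 11, 13; D runs 2, 3, 4, 5, 6 — each is linear in n, where the shown terms are n = 2, 3, 4, 5, 6.
Setting n = 7 gives 21, 9, 15, 7 characters in each block.

ooooooooooooooooooooo111111111000000000000000DDDDDDD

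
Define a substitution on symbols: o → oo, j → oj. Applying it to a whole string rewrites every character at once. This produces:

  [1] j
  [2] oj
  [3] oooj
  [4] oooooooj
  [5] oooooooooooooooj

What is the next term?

Rewriting the 16 symbols of oooooooooooooooj one by one yields oo oo oo oo oo oo oo oo oo oo oo oo oo oo oo oj; concatenated:

oooooooooooooooooooooooooooooooj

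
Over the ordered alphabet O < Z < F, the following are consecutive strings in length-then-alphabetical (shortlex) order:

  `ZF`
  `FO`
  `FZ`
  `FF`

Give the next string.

After FF the length-2 strings are exhausted; the first length-3 string is 3 copies of O.

OOO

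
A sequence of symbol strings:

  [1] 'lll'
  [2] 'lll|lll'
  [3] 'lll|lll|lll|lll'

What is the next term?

lll|lll|lll|lll|lll|lll|lll|lll

Every step duplicates the string with '|' between the halves.
One more doubling of lll|lll|lll|lll gives the answer.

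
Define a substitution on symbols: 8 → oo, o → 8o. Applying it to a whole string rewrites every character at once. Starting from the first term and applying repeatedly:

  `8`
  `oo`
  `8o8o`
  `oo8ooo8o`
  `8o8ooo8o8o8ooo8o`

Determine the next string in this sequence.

Rewriting the 16 symbols of 8o8ooo8o8o8ooo8o one by one yields oo 8o oo 8o 8o 8o oo 8o oo 8o oo 8o 8o 8o oo 8o; concatenated:

oo8ooo8o8o8ooo8ooo8ooo8o8o8ooo8o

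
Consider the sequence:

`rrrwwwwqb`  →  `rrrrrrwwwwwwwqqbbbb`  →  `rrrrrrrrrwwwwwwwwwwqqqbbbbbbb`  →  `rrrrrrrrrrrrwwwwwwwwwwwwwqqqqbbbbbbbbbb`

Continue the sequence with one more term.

rrrrrrrrrrrrrrrwwwwwwwwwwwwwwwwqqqqqbbbbbbbbbbbbb

Each string has the form r^{3n} w^{3n+1} q^{n} b^{3n-2} (n = 1, 2, …).
For the next term, n = 5, so the run lengths are 15, 16, 5, 13.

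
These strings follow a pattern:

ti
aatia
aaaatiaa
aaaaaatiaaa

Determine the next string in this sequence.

s(k+1) = aa·s(k)·a, so each term gains aa as a prefix and a as a suffix.
Applying this once more to aaaaaatiaaa:

aaaaaaaatiaaaa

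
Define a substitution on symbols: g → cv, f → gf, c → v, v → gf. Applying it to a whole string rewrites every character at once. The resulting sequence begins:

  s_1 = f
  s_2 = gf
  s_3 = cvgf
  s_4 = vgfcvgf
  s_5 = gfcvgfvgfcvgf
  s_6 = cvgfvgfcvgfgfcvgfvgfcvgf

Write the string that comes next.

φ(cvgfvgfcvgfgfcvgfvgfcvgf) expands symbol-by-symbol to v gf cv gf gf cv gf v gf cv gf cv gf v gf cv gf gf cv gf v gf cv gf; joining the 24 pieces gives the next term.

vgfcvgfgfcvgfvgfcvgfcvgfvgfcvgfgfcvgfvgfcvgf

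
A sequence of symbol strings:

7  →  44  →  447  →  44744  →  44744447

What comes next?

4474444744744

From term 3 onward, concatenate the last term with the second-to-last: 44·7 = 447, 447·44 = 44744, …
The next term joins 44744447 and 44744.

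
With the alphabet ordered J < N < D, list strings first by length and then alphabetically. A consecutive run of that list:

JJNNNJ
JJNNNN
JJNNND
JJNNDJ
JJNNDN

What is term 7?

Stepping forward 2 times from JJNNDN: JJNNDN → JJNNDD, then the target.

JJNDJJ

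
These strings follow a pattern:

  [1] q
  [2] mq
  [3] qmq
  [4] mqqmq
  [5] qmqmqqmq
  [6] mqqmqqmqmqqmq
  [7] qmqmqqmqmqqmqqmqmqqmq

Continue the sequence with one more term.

mqqmqqmqmqqmqqmqmqqmqmqqmqqmqmqqmq

Each term (from the third on) is the two preceding terms concatenated in order: term 3 = q·mq = qmq.
So term 8 is mqqmqqmqmqqmq·qmqmqqmqmqqmqqmqmqqmq.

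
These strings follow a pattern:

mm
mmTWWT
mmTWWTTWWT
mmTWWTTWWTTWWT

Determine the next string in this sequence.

Each term is the previous one with TWWT appended.
Applying this once more to mmTWWTTWWTTWWT:

mmTWWTTWWTTWWTTWWT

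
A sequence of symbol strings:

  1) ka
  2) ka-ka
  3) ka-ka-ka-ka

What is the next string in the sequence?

Every step duplicates the string with '-' between the halves.
So the next term is two copies of ka-ka-ka-ka with '-' between the halves.

ka-ka-ka-ka-ka-ka-ka-ka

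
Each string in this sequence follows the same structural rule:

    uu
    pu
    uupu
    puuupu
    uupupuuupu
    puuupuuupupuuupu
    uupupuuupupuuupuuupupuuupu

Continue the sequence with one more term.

Each term (from the third on) is the two preceding terms concatenated in order: term 3 = uu·pu = uupu.
So term 8 is puuupuuupupuuupu·uupupuuupupuuupuuupupuuupu.

puuupuuupupuuupuuupupuuupupuuupuuupupuuupu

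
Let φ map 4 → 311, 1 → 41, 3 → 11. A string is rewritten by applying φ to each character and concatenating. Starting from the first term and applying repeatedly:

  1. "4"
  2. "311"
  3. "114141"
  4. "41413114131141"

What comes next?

Rewriting the 14 symbols of 41413114131141 one by one yields 311 41 311 41 11 41 41 311 41 11 41 41 311 41; concatenated:

31141311411141413114111414131141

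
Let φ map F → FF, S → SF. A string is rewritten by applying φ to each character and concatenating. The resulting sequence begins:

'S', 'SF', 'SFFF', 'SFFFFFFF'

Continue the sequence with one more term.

SFFFFFFFFFFFFFFF

Expanding SFFFFFFF: S→SF, F→FF, F→FF, F→FF, F→FF, F→FF, F→FF, F→FF. Concatenated: SF FF FF FF FF FF FF FF.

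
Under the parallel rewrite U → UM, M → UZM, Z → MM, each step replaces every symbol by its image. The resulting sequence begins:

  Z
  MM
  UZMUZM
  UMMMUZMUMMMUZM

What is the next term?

Rewriting the 14 symbols of UMMMUZMUMMMUZM one by one yields UM UZM UZM UZM UM MM UZM UM UZM UZM UZM UM MM UZM; concatenated:

UMUZMUZMUZMUMMMUZMUMUZMUZMUZMUMMMUZM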